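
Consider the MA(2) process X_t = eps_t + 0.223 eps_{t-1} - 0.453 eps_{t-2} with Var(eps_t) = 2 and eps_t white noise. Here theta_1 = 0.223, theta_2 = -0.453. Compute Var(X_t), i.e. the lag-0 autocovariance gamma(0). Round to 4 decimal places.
\gamma(0) = 2.5099

For an MA(q) process X_t = eps_t + sum_i theta_i eps_{t-i} with
Var(eps_t) = sigma^2, the variance is
  gamma(0) = sigma^2 * (1 + sum_i theta_i^2).
  sum_i theta_i^2 = (0.223)^2 + (-0.453)^2 = 0.049729 + 0.205209 = 0.254938.
  gamma(0) = 2 * (1 + 0.254938) = 2 * 1.254938 = 2.509876, which rounds to 2.5099.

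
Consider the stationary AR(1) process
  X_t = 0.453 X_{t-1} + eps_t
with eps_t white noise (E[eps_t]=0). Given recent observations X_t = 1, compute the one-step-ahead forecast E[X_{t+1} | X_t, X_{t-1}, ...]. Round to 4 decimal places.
E[X_{t+1} \mid \mathcal F_t] = 0.4530

For an AR(p) model X_t = c + sum_i phi_i X_{t-i} + eps_t, the
one-step-ahead conditional mean is
  E[X_{t+1} | X_t, ...] = c + sum_i phi_i X_{t+1-i}.
Substitute known values:
  E[X_{t+1} | ...] = (0.453) * (1)
                   = 0.4530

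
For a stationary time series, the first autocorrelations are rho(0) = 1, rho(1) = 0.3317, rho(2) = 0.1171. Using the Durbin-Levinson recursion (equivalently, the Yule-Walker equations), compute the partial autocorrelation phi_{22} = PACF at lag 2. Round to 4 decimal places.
\phi_{22} = 0.0079

The PACF at lag k is phi_{kk}, the last component of the solution
to the Yule-Walker system G_k phi = r_k where
  (G_k)_{ij} = rho(|i - j|), (r_k)_i = rho(i), i,j = 1..k.
Equivalently, Durbin-Levinson gives phi_{kk} iteratively:
  phi_{11} = rho(1)
  phi_{kk} = [rho(k) - sum_{j=1..k-1} phi_{k-1,j} rho(k-j)]
            / [1 - sum_{j=1..k-1} phi_{k-1,j} rho(j)],
  phi_{k,j} = phi_{k-1,j} - phi_{kk} phi_{k-1,k-j},  j = 1..k-1.
Step k = 1:
  phi_11 = rho(1) = 0.3317.
Step k = 2:
  phi_22 = [rho(2) - phi_11 rho(1)] / [1 - phi_11 rho(1)] = [0.1171 - (0.3317)(0.3317)] / [1 - (0.3317)(0.3317)]
         = 0.00707511 / 0.88997511 = 0.0079.
Therefore phi_{22} = 0.0079.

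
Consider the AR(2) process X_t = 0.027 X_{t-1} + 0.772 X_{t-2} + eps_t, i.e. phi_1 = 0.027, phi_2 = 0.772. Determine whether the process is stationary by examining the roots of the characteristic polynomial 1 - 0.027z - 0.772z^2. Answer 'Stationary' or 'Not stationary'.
\text{Stationary}

The AR(p) characteristic polynomial is P(z) = 1 - 0.027z - 0.772z^2.
Stationarity requires all roots to lie outside the unit circle, i.e. |z| > 1 for every root.
Set 1 + (-0.027) z + (-0.772) z^2 = 0, i.e. a z^2 + b z + c = 0 with a = -0.772, b = -0.027, c = 1.
Discriminant D = b^2 - 4ac = (-0.027)^2 - 4*(-0.772)*1 = 0.000729 - (-3.088) = 3.088729.
D >= 0, so the roots are real: z = (-b +/- sqrt(D)) / (2a) = (0.027 +/- 1.757478) / (-1.544).
  z_1 = (0.027 + 1.757478) / (-1.544) = -1.1558,   |z_1| = 1.1558.
  z_2 = (0.027 - 1.757478) / (-1.544) = 1.1208,   |z_2| = 1.1208.
Moduli of all roots: 1.1558, 1.1208.
All moduli strictly greater than 1? Yes.
Verdict: Stationary.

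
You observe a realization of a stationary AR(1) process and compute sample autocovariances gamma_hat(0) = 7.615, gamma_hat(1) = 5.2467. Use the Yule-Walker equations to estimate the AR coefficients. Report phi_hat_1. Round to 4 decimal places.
\hat\phi_{1} = 0.6890

The Yule-Walker equations for an AR(p) process read, in matrix form,
  Gamma_p phi = r_p,   with   (Gamma_p)_{ij} = gamma(|i - j|),
                       (r_p)_i = gamma(i),   i,j = 1..p.
Substitute the sample gammas (Toeplitz matrix and right-hand side of size 1):
  Gamma_p = [[7.615]]
  r_p     = [5.2467]
With p = 1 this is the single equation gamma(0) phi_1 = gamma(1):
  phi_hat_1 = gamma(1) / gamma(0) = 5.2467 / 7.615 = 0.6890.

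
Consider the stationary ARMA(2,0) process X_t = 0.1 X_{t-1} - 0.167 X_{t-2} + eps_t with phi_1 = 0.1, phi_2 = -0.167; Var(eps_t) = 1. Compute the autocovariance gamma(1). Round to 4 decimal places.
\gamma(1) = 0.0888

Multiply the model equation by X_{t-k} and take expectations. With theta_0 = psi_0 = 1 and psi_j the MA(infinity) weights, this gives
  gamma(k) - sum_i phi_i gamma(k-i) = c_k,
  c_k = sigma^2 * sum_{j=k..q} theta_j psi_{j-k}   (c_k = 0 for k > q),
using gamma(-m) = gamma(m).
Pure AR (q = 0): c_0 = sigma^2 = 1, c_k = 0 for k >= 1.
Equations for k = 0, 1, 2 (AR order 2, c_2 = 0):
  (E0) gamma(0) = phi_1 gamma(1) + phi_2 gamma(2) + c_0
  (E1) gamma(1) = phi_1 gamma(0) + phi_2 gamma(1) + c_1
  (E2) gamma(2) = phi_1 gamma(1) + phi_2 gamma(0)
From (E1): gamma(1) = A gamma(0) + B with
  A = phi_1 / (1 - phi_2) = 0.1 / 1.167 = 0.08569,   B = c_1 / (1 - phi_2) = 0 / 1.167 = 0.
Insert (E2) into (E0): gamma(0) (1 - phi_2^2) = phi_1 (1 + phi_2) gamma(1) + c_0.
  phi_1 (1 + phi_2) = (0.1)(0.833) = 0.0833,   1 - phi_2^2 = 0.972111.
Replace gamma(1) by A gamma(0) + B and collect gamma(0):
  gamma(0) [0.972111 - (0.0833)(0.08569)] = c_0 = 1
  gamma(0) * 0.964973 = 1
  gamma(0) = 1 / 0.964973 = 1.036298.
  gamma(1) = A gamma(0) = (0.08569)(1.036298) = 0.0888.
Therefore gamma(1) = 0.0888 (to 4 decimal places).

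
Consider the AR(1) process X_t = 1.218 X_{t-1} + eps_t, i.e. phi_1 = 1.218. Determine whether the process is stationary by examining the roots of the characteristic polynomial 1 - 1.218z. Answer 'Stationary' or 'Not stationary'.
\text{Not stationary}

The AR(p) characteristic polynomial is P(z) = 1 - 1.218z.
Stationarity requires all roots to lie outside the unit circle, i.e. |z| > 1 for every root.
This is linear in z: 1 + (-1.218) z = 0  =>  z = -1/(-1.218) = 0.821018,  |z| = 0.821018.
Moduli of all roots: 0.8210.
All moduli strictly greater than 1? No.
Verdict: Not stationary.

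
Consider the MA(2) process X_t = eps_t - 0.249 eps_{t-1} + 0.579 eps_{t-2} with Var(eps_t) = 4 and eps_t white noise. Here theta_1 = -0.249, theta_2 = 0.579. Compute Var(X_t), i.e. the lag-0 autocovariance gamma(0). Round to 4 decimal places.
\gamma(0) = 5.5890

For an MA(q) process X_t = eps_t + sum_i theta_i eps_{t-i} with
Var(eps_t) = sigma^2, the variance is
  gamma(0) = sigma^2 * (1 + sum_i theta_i^2).
  sum_i theta_i^2 = (-0.249)^2 + (0.579)^2 = 0.062001 + 0.335241 = 0.397242.
  gamma(0) = 4 * (1 + 0.397242) = 4 * 1.397242 = 5.588968, which rounds to 5.5890.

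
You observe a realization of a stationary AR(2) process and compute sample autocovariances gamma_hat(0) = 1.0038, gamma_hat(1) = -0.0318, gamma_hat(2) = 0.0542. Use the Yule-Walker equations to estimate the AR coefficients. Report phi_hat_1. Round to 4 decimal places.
\hat\phi_{1} = -0.0300

The Yule-Walker equations for an AR(p) process read, in matrix form,
  Gamma_p phi = r_p,   with   (Gamma_p)_{ij} = gamma(|i - j|),
                       (r_p)_i = gamma(i),   i,j = 1..p.
Substitute the sample gammas (Toeplitz matrix and right-hand side of size 2):
  Gamma_p = [[1.0038, -0.0318], [-0.0318, 1.0038]]
  r_p     = [-0.0318, 0.0542]
Written out:
  1.0038 phi_1 - 0.0318 phi_2 = -0.0318
  -0.0318 phi_1 + 1.0038 phi_2 = 0.0542
Solve by Cramer's rule:
  det = gamma(0)^2 - gamma(1)^2 = (1.0038)^2 - (-0.0318)^2 = 1.00761444 - 0.00101124 = 1.0066032
  phi_hat_1 = [gamma(1) gamma(0) - gamma(1) gamma(2)] / det = [(-0.0318)(1.0038) - (-0.0318)(0.0542)] / 1.0066032 = -0.03019728 / 1.0066032 = -0.03
  phi_hat_2 = [gamma(0) gamma(2) - gamma(1)^2] / det = [(1.0038)(0.0542) - (-0.0318)^2] / 1.0066032 = 0.05339472 / 1.0066032 = 0.053
So phi_hat = [-0.0300, 0.0530].
Therefore phi_hat_1 = -0.0300.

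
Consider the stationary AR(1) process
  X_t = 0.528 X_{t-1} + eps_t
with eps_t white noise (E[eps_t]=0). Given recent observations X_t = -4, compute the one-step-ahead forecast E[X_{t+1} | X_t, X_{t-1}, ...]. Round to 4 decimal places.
E[X_{t+1} \mid \mathcal F_t] = -2.1120

For an AR(p) model X_t = c + sum_i phi_i X_{t-i} + eps_t, the
one-step-ahead conditional mean is
  E[X_{t+1} | X_t, ...] = c + sum_i phi_i X_{t+1-i}.
Substitute known values:
  E[X_{t+1} | ...] = (0.528) * (-4)
                   = -2.1120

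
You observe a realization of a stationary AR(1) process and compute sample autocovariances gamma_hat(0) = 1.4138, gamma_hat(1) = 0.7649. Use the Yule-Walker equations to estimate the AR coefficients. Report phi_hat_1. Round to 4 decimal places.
\hat\phi_{1} = 0.5410

The Yule-Walker equations for an AR(p) process read, in matrix form,
  Gamma_p phi = r_p,   with   (Gamma_p)_{ij} = gamma(|i - j|),
                       (r_p)_i = gamma(i),   i,j = 1..p.
Substitute the sample gammas (Toeplitz matrix and right-hand side of size 1):
  Gamma_p = [[1.4138]]
  r_p     = [0.7649]
With p = 1 this is the single equation gamma(0) phi_1 = gamma(1):
  phi_hat_1 = gamma(1) / gamma(0) = 0.7649 / 1.4138 = 0.5410.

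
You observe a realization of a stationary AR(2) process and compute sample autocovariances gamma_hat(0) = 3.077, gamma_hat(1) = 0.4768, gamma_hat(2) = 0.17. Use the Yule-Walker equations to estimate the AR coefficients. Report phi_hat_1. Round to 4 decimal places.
\hat\phi_{1} = 0.1500

The Yule-Walker equations for an AR(p) process read, in matrix form,
  Gamma_p phi = r_p,   with   (Gamma_p)_{ij} = gamma(|i - j|),
                       (r_p)_i = gamma(i),   i,j = 1..p.
Substitute the sample gammas (Toeplitz matrix and right-hand side of size 2):
  Gamma_p = [[3.077, 0.4768], [0.4768, 3.077]]
  r_p     = [0.4768, 0.17]
Written out:
  3.077 phi_1 + 0.4768 phi_2 = 0.4768
  0.4768 phi_1 + 3.077 phi_2 = 0.17
Solve by Cramer's rule:
  det = gamma(0)^2 - gamma(1)^2 = (3.077)^2 - (0.4768)^2 = 9.467929 - 0.22733824 = 9.24059076
  phi_hat_1 = [gamma(1) gamma(0) - gamma(1) gamma(2)] / det = [(0.4768)(3.077) - (0.4768)(0.17)] / 9.24059076 = 1.3860576 / 9.24059076 = 0.15
  phi_hat_2 = [gamma(0) gamma(2) - gamma(1)^2] / det = [(3.077)(0.17) - (0.4768)^2] / 9.24059076 = 0.29575176 / 9.24059076 = 0.032
So phi_hat = [0.1500, 0.0320].
Therefore phi_hat_1 = 0.1500.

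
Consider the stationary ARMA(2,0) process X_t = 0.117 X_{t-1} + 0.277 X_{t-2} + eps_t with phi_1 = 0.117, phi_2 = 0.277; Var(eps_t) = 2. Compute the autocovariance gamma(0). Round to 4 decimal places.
\gamma(0) = 2.2245

Multiply the model equation by X_{t-k} and take expectations. With theta_0 = psi_0 = 1 and psi_j the MA(infinity) weights, this gives
  gamma(k) - sum_i phi_i gamma(k-i) = c_k,
  c_k = sigma^2 * sum_{j=k..q} theta_j psi_{j-k}   (c_k = 0 for k > q),
using gamma(-m) = gamma(m).
Pure AR (q = 0): c_0 = sigma^2 = 2, c_k = 0 for k >= 1.
Equations for k = 0, 1, 2 (AR order 2, c_2 = 0):
  (E0) gamma(0) = phi_1 gamma(1) + phi_2 gamma(2) + c_0
  (E1) gamma(1) = phi_1 gamma(0) + phi_2 gamma(1) + c_1
  (E2) gamma(2) = phi_1 gamma(1) + phi_2 gamma(0)
From (E1): gamma(1) = A gamma(0) + B with
  A = phi_1 / (1 - phi_2) = 0.117 / 0.723 = 0.161826,   B = c_1 / (1 - phi_2) = 0 / 0.723 = 0.
Insert (E2) into (E0): gamma(0) (1 - phi_2^2) = phi_1 (1 + phi_2) gamma(1) + c_0.
  phi_1 (1 + phi_2) = (0.117)(1.277) = 0.149409,   1 - phi_2^2 = 0.923271.
Replace gamma(1) by A gamma(0) + B and collect gamma(0):
  gamma(0) [0.923271 - (0.149409)(0.161826)] = c_0 = 2
  gamma(0) * 0.899093 = 2
  gamma(0) = 2 / 0.899093 = 2.224465.
Therefore gamma(0) = 2.2245 (to 4 decimal places).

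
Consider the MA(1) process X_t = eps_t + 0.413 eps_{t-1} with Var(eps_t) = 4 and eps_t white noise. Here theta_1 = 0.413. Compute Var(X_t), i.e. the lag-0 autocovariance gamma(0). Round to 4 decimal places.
\gamma(0) = 4.6823

For an MA(q) process X_t = eps_t + sum_i theta_i eps_{t-i} with
Var(eps_t) = sigma^2, the variance is
  gamma(0) = sigma^2 * (1 + sum_i theta_i^2).
  sum_i theta_i^2 = (0.413)^2 = 0.170569.
  gamma(0) = 4 * (1 + 0.170569) = 4 * 1.170569 = 4.682276, which rounds to 4.6823.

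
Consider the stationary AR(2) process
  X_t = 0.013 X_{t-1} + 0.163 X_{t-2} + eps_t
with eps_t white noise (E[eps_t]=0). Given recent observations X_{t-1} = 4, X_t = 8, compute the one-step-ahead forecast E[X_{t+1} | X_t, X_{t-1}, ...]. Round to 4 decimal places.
E[X_{t+1} \mid \mathcal F_t] = 0.7560

For an AR(p) model X_t = c + sum_i phi_i X_{t-i} + eps_t, the
one-step-ahead conditional mean is
  E[X_{t+1} | X_t, ...] = c + sum_i phi_i X_{t+1-i}.
Substitute known values:
  E[X_{t+1} | ...] = (0.013) * (8) + (0.163) * (4)
                   = 0.7560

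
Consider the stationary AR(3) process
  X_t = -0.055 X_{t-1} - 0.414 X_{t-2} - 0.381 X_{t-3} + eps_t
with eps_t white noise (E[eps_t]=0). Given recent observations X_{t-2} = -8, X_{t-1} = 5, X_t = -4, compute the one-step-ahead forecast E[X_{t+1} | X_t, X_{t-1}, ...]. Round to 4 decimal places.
E[X_{t+1} \mid \mathcal F_t] = 1.1980

For an AR(p) model X_t = c + sum_i phi_i X_{t-i} + eps_t, the
one-step-ahead conditional mean is
  E[X_{t+1} | X_t, ...] = c + sum_i phi_i X_{t+1-i}.
Substitute known values:
  E[X_{t+1} | ...] = (-0.055) * (-4) + (-0.414) * (5) + (-0.381) * (-8)
                   = 1.1980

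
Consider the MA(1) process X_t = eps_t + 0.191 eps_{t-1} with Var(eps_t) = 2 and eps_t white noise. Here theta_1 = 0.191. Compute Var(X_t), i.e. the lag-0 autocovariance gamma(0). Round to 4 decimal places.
\gamma(0) = 2.0730

For an MA(q) process X_t = eps_t + sum_i theta_i eps_{t-i} with
Var(eps_t) = sigma^2, the variance is
  gamma(0) = sigma^2 * (1 + sum_i theta_i^2).
  sum_i theta_i^2 = (0.191)^2 = 0.036481.
  gamma(0) = 2 * (1 + 0.036481) = 2 * 1.036481 = 2.072962, which rounds to 2.0730.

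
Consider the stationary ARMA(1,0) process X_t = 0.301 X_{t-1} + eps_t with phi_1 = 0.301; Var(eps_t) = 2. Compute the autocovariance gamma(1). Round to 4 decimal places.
\gamma(1) = 0.6620

Multiply the model equation by X_{t-k} and take expectations. With theta_0 = psi_0 = 1 and psi_j the MA(infinity) weights, this gives
  gamma(k) - sum_i phi_i gamma(k-i) = c_k,
  c_k = sigma^2 * sum_{j=k..q} theta_j psi_{j-k}   (c_k = 0 for k > q),
using gamma(-m) = gamma(m).
Pure AR (q = 0): c_0 = sigma^2 = 2, c_k = 0 for k >= 1.
Equations for k = 0 and k = 1 (AR order 1):
  gamma(0) = phi_1 gamma(1) + c_0
  gamma(1) = phi_1 gamma(0) + c_1
Substituting the second into the first: gamma(0) (1 - phi_1^2) = c_0 + phi_1 c_1, so
  gamma(0) = c_0 / (1 - phi_1^2) = 2 / (1 - (0.301)^2) = 2 / 0.909399 = 2.199255.
  gamma(1) = phi_1 gamma(0) = (0.301)(2.199255) = 0.661976.
Therefore gamma(1) = 0.6620 (to 4 decimal places).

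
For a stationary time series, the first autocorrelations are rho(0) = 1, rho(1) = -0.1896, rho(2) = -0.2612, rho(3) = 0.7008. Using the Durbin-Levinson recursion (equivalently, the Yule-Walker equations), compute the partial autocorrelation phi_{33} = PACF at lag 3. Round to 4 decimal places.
\phi_{33} = 0.6620

The PACF at lag k is phi_{kk}, the last component of the solution
to the Yule-Walker system G_k phi = r_k where
  (G_k)_{ij} = rho(|i - j|), (r_k)_i = rho(i), i,j = 1..k.
Equivalently, Durbin-Levinson gives phi_{kk} iteratively:
  phi_{11} = rho(1)
  phi_{kk} = [rho(k) - sum_{j=1..k-1} phi_{k-1,j} rho(k-j)]
            / [1 - sum_{j=1..k-1} phi_{k-1,j} rho(j)],
  phi_{k,j} = phi_{k-1,j} - phi_{kk} phi_{k-1,k-j},  j = 1..k-1.
Step k = 1:
  phi_11 = rho(1) = -0.1896.
Step k = 2:
  phi_22 = [rho(2) - phi_11 rho(1)] / [1 - phi_11 rho(1)] = [-0.2612 - (-0.1896)(-0.1896)] / [1 - (-0.1896)(-0.1896)]
         = -0.29714816 / 0.96405184 = -0.308228.
  Update: phi_21 = phi_11 - phi_22 phi_11 = -0.1896 - (-0.308228)(-0.1896) = -0.24804.
Step k = 3:
  phi_33 = [rho(3) - phi_21 rho(2) - phi_22 rho(1)] / [1 - phi_21 rho(1) - phi_22 rho(2)]
    numerator   = 0.7008 - (-0.24804)(-0.2612) - (-0.308228)(-0.1896) = 0.57757182
    denominator = 1 - (-0.24804)(-0.1896) - (-0.308228)(-0.2612) = 0.87246234
  phi_33 = 0.57757182 / 0.87246234 = 0.662.
Therefore phi_{33} = 0.6620.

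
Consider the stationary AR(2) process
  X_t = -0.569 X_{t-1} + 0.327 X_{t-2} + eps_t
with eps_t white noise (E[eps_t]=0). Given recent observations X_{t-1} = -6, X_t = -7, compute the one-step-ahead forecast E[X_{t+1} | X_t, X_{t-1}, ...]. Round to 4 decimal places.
E[X_{t+1} \mid \mathcal F_t] = 2.0210

For an AR(p) model X_t = c + sum_i phi_i X_{t-i} + eps_t, the
one-step-ahead conditional mean is
  E[X_{t+1} | X_t, ...] = c + sum_i phi_i X_{t+1-i}.
Substitute known values:
  E[X_{t+1} | ...] = (-0.569) * (-7) + (0.327) * (-6)
                   = 2.0210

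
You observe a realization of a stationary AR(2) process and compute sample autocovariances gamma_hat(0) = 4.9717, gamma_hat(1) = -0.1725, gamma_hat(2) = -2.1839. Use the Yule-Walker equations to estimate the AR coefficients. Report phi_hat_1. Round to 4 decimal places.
\hat\phi_{1} = -0.0500

The Yule-Walker equations for an AR(p) process read, in matrix form,
  Gamma_p phi = r_p,   with   (Gamma_p)_{ij} = gamma(|i - j|),
                       (r_p)_i = gamma(i),   i,j = 1..p.
Substitute the sample gammas (Toeplitz matrix and right-hand side of size 2):
  Gamma_p = [[4.9717, -0.1725], [-0.1725, 4.9717]]
  r_p     = [-0.1725, -2.1839]
Written out:
  4.9717 phi_1 - 0.1725 phi_2 = -0.1725
  -0.1725 phi_1 + 4.9717 phi_2 = -2.1839
Solve by Cramer's rule:
  det = gamma(0)^2 - gamma(1)^2 = (4.9717)^2 - (-0.1725)^2 = 24.71780089 - 0.02975625 = 24.68804464
  phi_hat_1 = [gamma(1) gamma(0) - gamma(1) gamma(2)] / det = [(-0.1725)(4.9717) - (-0.1725)(-2.1839)] / 24.68804464 = -1.234341 / 24.68804464 = -0.05
  phi_hat_2 = [gamma(0) gamma(2) - gamma(1)^2] / det = [(4.9717)(-2.1839) - (-0.1725)^2] / 24.68804464 = -10.88745188 / 24.68804464 = -0.441
So phi_hat = [-0.0500, -0.4410].
Therefore phi_hat_1 = -0.0500.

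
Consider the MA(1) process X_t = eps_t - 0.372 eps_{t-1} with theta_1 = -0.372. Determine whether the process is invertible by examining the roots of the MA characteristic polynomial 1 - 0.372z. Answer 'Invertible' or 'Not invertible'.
\text{Invertible}

The MA(q) characteristic polynomial is P(z) = 1 - 0.372z.
Invertibility requires all roots to lie outside the unit circle, i.e. |z| > 1 for every root.
This is linear in z: 1 + (-0.372) z = 0  =>  z = -1/(-0.372) = 2.688172,  |z| = 2.688172.
Moduli of all roots: 2.6882.
All moduli strictly greater than 1? Yes.
Verdict: Invertible.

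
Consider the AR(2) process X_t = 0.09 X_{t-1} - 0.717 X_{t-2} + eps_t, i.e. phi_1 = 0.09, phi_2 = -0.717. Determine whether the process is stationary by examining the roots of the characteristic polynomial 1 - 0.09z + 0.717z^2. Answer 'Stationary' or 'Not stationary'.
\text{Stationary}

The AR(p) characteristic polynomial is P(z) = 1 - 0.09z + 0.717z^2.
Stationarity requires all roots to lie outside the unit circle, i.e. |z| > 1 for every root.
Set 1 + (-0.09) z + (0.717) z^2 = 0, i.e. a z^2 + b z + c = 0 with a = 0.717, b = -0.09, c = 1.
Discriminant D = b^2 - 4ac = (-0.09)^2 - 4*(0.717)*1 = 0.0081 - (2.868) = -2.8599.
D < 0, so the roots are the complex-conjugate pair z = (-b +/- i sqrt(-D)) / (2a) = 0.0628 +/- 1.1793i.
For a conjugate pair |z|^2 = z * conj(z) = (product of roots) = c/a = 1/(0.717) = 1.3947, so |z| = sqrt(1.3947) = 1.181 for both roots.
Moduli of all roots: 1.1810, 1.1810.
All moduli strictly greater than 1? Yes.
Verdict: Stationary.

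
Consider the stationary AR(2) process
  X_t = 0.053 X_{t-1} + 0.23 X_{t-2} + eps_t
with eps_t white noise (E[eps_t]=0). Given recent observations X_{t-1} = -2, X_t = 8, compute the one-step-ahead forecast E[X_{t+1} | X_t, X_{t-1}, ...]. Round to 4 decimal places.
E[X_{t+1} \mid \mathcal F_t] = -0.0360

For an AR(p) model X_t = c + sum_i phi_i X_{t-i} + eps_t, the
one-step-ahead conditional mean is
  E[X_{t+1} | X_t, ...] = c + sum_i phi_i X_{t+1-i}.
Substitute known values:
  E[X_{t+1} | ...] = (0.053) * (8) + (0.23) * (-2)
                   = -0.0360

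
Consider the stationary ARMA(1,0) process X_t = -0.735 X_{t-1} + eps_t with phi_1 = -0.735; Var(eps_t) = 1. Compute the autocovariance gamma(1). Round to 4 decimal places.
\gamma(1) = -1.5986

Multiply the model equation by X_{t-k} and take expectations. With theta_0 = psi_0 = 1 and psi_j the MA(infinity) weights, this gives
  gamma(k) - sum_i phi_i gamma(k-i) = c_k,
  c_k = sigma^2 * sum_{j=k..q} theta_j psi_{j-k}   (c_k = 0 for k > q),
using gamma(-m) = gamma(m).
Pure AR (q = 0): c_0 = sigma^2 = 1, c_k = 0 for k >= 1.
Equations for k = 0 and k = 1 (AR order 1):
  gamma(0) = phi_1 gamma(1) + c_0
  gamma(1) = phi_1 gamma(0) + c_1
Substituting the second into the first: gamma(0) (1 - phi_1^2) = c_0 + phi_1 c_1, so
  gamma(0) = c_0 / (1 - phi_1^2) = 1 / (1 - (-0.735)^2) = 1 / 0.459775 = 2.174977.
  gamma(1) = phi_1 gamma(0) = (-0.735)(2.174977) = -1.598608.
Therefore gamma(1) = -1.5986 (to 4 decimal places).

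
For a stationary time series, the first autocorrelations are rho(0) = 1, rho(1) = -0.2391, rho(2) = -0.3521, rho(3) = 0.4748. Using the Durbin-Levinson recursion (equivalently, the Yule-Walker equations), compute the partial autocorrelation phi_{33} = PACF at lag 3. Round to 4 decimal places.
\phi_{33} = 0.3271

The PACF at lag k is phi_{kk}, the last component of the solution
to the Yule-Walker system G_k phi = r_k where
  (G_k)_{ij} = rho(|i - j|), (r_k)_i = rho(i), i,j = 1..k.
Equivalently, Durbin-Levinson gives phi_{kk} iteratively:
  phi_{11} = rho(1)
  phi_{kk} = [rho(k) - sum_{j=1..k-1} phi_{k-1,j} rho(k-j)]
            / [1 - sum_{j=1..k-1} phi_{k-1,j} rho(j)],
  phi_{k,j} = phi_{k-1,j} - phi_{kk} phi_{k-1,k-j},  j = 1..k-1.
Step k = 1:
  phi_11 = rho(1) = -0.2391.
Step k = 2:
  phi_22 = [rho(2) - phi_11 rho(1)] / [1 - phi_11 rho(1)] = [-0.3521 - (-0.2391)(-0.2391)] / [1 - (-0.2391)(-0.2391)]
         = -0.40926881 / 0.94283119 = -0.434085.
  Update: phi_21 = phi_11 - phi_22 phi_11 = -0.2391 - (-0.434085)(-0.2391) = -0.34289.
Step k = 3:
  phi_33 = [rho(3) - phi_21 rho(2) - phi_22 rho(1)] / [1 - phi_21 rho(1) - phi_22 rho(2)]
    numerator   = 0.4748 - (-0.34289)(-0.3521) - (-0.434085)(-0.2391) = 0.25027883
    denominator = 1 - (-0.34289)(-0.2391) - (-0.434085)(-0.3521) = 0.76517377
  phi_33 = 0.25027883 / 0.76517377 = 0.3271.
Therefore phi_{33} = 0.3271.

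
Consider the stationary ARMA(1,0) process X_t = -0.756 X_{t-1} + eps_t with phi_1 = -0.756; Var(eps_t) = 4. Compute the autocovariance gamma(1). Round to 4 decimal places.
\gamma(1) = -7.0578

Multiply the model equation by X_{t-k} and take expectations. With theta_0 = psi_0 = 1 and psi_j the MA(infinity) weights, this gives
  gamma(k) - sum_i phi_i gamma(k-i) = c_k,
  c_k = sigma^2 * sum_{j=k..q} theta_j psi_{j-k}   (c_k = 0 for k > q),
using gamma(-m) = gamma(m).
Pure AR (q = 0): c_0 = sigma^2 = 4, c_k = 0 for k >= 1.
Equations for k = 0 and k = 1 (AR order 1):
  gamma(0) = phi_1 gamma(1) + c_0
  gamma(1) = phi_1 gamma(0) + c_1
Substituting the second into the first: gamma(0) (1 - phi_1^2) = c_0 + phi_1 c_1, so
  gamma(0) = c_0 / (1 - phi_1^2) = 4 / (1 - (-0.756)^2) = 4 / 0.428464 = 9.335673.
  gamma(1) = phi_1 gamma(0) = (-0.756)(9.335673) = -7.057769.
Therefore gamma(1) = -7.0578 (to 4 decimal places).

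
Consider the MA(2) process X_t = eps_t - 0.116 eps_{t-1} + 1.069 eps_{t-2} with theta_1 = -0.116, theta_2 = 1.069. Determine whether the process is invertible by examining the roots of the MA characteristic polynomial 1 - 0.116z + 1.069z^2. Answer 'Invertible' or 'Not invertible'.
\text{Not invertible}

The MA(q) characteristic polynomial is P(z) = 1 - 0.116z + 1.069z^2.
Invertibility requires all roots to lie outside the unit circle, i.e. |z| > 1 for every root.
Set 1 + (-0.116) z + (1.069) z^2 = 0, i.e. a z^2 + b z + c = 0 with a = 1.069, b = -0.116, c = 1.
Discriminant D = b^2 - 4ac = (-0.116)^2 - 4*(1.069)*1 = 0.013456 - (4.276) = -4.262544.
D < 0, so the roots are the complex-conjugate pair z = (-b +/- i sqrt(-D)) / (2a) = 0.0543 +/- 0.9657i.
For a conjugate pair |z|^2 = z * conj(z) = (product of roots) = c/a = 1/(1.069) = 0.935454, so |z| = sqrt(0.935454) = 0.9672 for both roots.
Moduli of all roots: 0.9672, 0.9672.
All moduli strictly greater than 1? No.
Verdict: Not invertible.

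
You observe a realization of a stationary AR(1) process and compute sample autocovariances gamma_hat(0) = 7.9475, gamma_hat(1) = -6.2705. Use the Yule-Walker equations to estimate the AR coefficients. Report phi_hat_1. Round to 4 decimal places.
\hat\phi_{1} = -0.7890

The Yule-Walker equations for an AR(p) process read, in matrix form,
  Gamma_p phi = r_p,   with   (Gamma_p)_{ij} = gamma(|i - j|),
                       (r_p)_i = gamma(i),   i,j = 1..p.
Substitute the sample gammas (Toeplitz matrix and right-hand side of size 1):
  Gamma_p = [[7.9475]]
  r_p     = [-6.2705]
With p = 1 this is the single equation gamma(0) phi_1 = gamma(1):
  phi_hat_1 = gamma(1) / gamma(0) = -6.2705 / 7.9475 = -0.7890.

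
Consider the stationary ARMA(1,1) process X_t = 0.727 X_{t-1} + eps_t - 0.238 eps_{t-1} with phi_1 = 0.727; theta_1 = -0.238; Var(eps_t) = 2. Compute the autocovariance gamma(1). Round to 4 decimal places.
\gamma(1) = 1.7154

Multiply the model equation by X_{t-k} and take expectations. With theta_0 = psi_0 = 1 and psi_j the MA(infinity) weights, this gives
  gamma(k) - sum_i phi_i gamma(k-i) = c_k,
  c_k = sigma^2 * sum_{j=k..q} theta_j psi_{j-k}   (c_k = 0 for k > q),
using gamma(-m) = gamma(m).
psi-weights needed (psi_j = theta_j + sum_i phi_i psi_{j-i}):
  psi_1 = theta_1 + phi_1 = -0.238 + (0.727) = 0.489
Right-hand sides:
  c_0 = sigma^2 (1 + theta_1 psi_1) = 2 * (1 + (-0.238)(0.489)) = 2 * 0.883618 = 1.767236
  c_1 = sigma^2 theta_1 = 2 * (-0.238) = -0.476
  c_2 = 0
Equations for k = 0 and k = 1 (AR order 1):
  gamma(0) = phi_1 gamma(1) + c_0
  gamma(1) = phi_1 gamma(0) + c_1
Substituting the second into the first: gamma(0) (1 - phi_1^2) = c_0 + phi_1 c_1, so
  gamma(0) = (c_0 + phi_1 c_1) / (1 - phi_1^2) = (1.767236 + (0.727)(-0.476)) / (1 - (0.727)^2) = 1.421184 / 0.471471 = 3.014361.
  gamma(1) = phi_1 gamma(0) + c_1 = (0.727)(3.014361) + (-0.476) = 1.715441.
Therefore gamma(1) = 1.7154 (to 4 decimal places).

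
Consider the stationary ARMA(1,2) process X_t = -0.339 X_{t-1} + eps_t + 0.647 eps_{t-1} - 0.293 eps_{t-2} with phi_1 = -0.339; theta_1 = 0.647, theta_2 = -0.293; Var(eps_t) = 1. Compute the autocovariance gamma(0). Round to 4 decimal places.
\gamma(0) = 1.2733

Multiply the model equation by X_{t-k} and take expectations. With theta_0 = psi_0 = 1 and psi_j the MA(infinity) weights, this gives
  gamma(k) - sum_i phi_i gamma(k-i) = c_k,
  c_k = sigma^2 * sum_{j=k..q} theta_j psi_{j-k}   (c_k = 0 for k > q),
using gamma(-m) = gamma(m).
psi-weights needed (psi_j = theta_j + sum_i phi_i psi_{j-i}):
  psi_1 = theta_1 + phi_1 = 0.647 + (-0.339) = 0.308
  psi_2 = theta_2 + phi_1 psi_1 = -0.293 + (-0.339)(0.308) = -0.397412
Right-hand sides:
  c_0 = sigma^2 (1 + theta_1 psi_1 + theta_2 psi_2) = 1 * (1 + (0.647)(0.308) + (-0.293)(-0.397412)) = 1 * 1.315718 = 1.315718
  c_1 = sigma^2 (theta_1 + theta_2 psi_1) = 1 * (0.647 + (-0.293)(0.308)) = 0.556756
  c_2 = sigma^2 theta_2 = 1 * (-0.293) = -0.293
Equations for k = 0 and k = 1 (AR order 1):
  gamma(0) = phi_1 gamma(1) + c_0
  gamma(1) = phi_1 gamma(0) + c_1
Substituting the second into the first: gamma(0) (1 - phi_1^2) = c_0 + phi_1 c_1, so
  gamma(0) = (c_0 + phi_1 c_1) / (1 - phi_1^2) = (1.315718 + (-0.339)(0.556756)) / (1 - (-0.339)^2) = 1.126977 / 0.885079 = 1.273307.
Therefore gamma(0) = 1.2733 (to 4 decimal places).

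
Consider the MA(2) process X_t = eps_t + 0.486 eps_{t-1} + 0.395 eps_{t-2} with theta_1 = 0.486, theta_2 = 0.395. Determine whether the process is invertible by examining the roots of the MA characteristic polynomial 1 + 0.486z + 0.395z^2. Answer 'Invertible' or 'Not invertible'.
\text{Invertible}

The MA(q) characteristic polynomial is P(z) = 1 + 0.486z + 0.395z^2.
Invertibility requires all roots to lie outside the unit circle, i.e. |z| > 1 for every root.
Set 1 + (0.486) z + (0.395) z^2 = 0, i.e. a z^2 + b z + c = 0 with a = 0.395, b = 0.486, c = 1.
Discriminant D = b^2 - 4ac = (0.486)^2 - 4*(0.395)*1 = 0.236196 - (1.58) = -1.343804.
D < 0, so the roots are the complex-conjugate pair z = (-b +/- i sqrt(-D)) / (2a) = -0.6152 +/- 1.4674i.
For a conjugate pair |z|^2 = z * conj(z) = (product of roots) = c/a = 1/(0.395) = 2.531646, so |z| = sqrt(2.531646) = 1.5911 for both roots.
Moduli of all roots: 1.5911, 1.5911.
All moduli strictly greater than 1? Yes.
Verdict: Invertible.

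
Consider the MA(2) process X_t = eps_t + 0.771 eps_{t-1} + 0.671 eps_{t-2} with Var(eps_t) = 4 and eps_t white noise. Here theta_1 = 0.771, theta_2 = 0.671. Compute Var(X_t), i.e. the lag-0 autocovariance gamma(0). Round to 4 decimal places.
\gamma(0) = 8.1787

For an MA(q) process X_t = eps_t + sum_i theta_i eps_{t-i} with
Var(eps_t) = sigma^2, the variance is
  gamma(0) = sigma^2 * (1 + sum_i theta_i^2).
  sum_i theta_i^2 = (0.771)^2 + (0.671)^2 = 0.594441 + 0.450241 = 1.044682.
  gamma(0) = 4 * (1 + 1.044682) = 4 * 2.044682 = 8.178728, which rounds to 8.1787.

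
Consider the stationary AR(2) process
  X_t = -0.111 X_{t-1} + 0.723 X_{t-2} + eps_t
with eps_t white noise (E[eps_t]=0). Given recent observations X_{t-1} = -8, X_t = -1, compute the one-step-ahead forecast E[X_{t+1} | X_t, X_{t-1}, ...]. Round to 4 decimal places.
E[X_{t+1} \mid \mathcal F_t] = -5.6730

For an AR(p) model X_t = c + sum_i phi_i X_{t-i} + eps_t, the
one-step-ahead conditional mean is
  E[X_{t+1} | X_t, ...] = c + sum_i phi_i X_{t+1-i}.
Substitute known values:
  E[X_{t+1} | ...] = (-0.111) * (-1) + (0.723) * (-8)
                   = -5.6730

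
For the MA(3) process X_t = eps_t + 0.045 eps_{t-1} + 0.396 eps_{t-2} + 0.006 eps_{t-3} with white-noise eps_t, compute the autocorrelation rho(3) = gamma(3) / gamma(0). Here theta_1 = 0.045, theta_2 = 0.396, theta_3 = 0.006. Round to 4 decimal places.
\rho(3) = 0.0052

For an MA(q) process with theta_0 = 1, the autocovariance is
  gamma(k) = sigma^2 * sum_{i=0..q-k} theta_i * theta_{i+k},
and rho(k) = gamma(k) / gamma(0). Sigma^2 cancels.
  numerator   = (1)*(0.006) = 0.006.
  denominator = (1)^2 + (0.045)^2 + (0.396)^2 + (0.006)^2 = 1.158877.
  rho(3) = 0.006 / 1.158877 = 0.0052.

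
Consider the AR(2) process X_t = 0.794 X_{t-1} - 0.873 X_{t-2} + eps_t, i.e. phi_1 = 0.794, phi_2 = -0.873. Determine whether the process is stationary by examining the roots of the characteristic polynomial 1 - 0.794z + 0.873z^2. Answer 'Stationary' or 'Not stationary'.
\text{Stationary}

The AR(p) characteristic polynomial is P(z) = 1 - 0.794z + 0.873z^2.
Stationarity requires all roots to lie outside the unit circle, i.e. |z| > 1 for every root.
Set 1 + (-0.794) z + (0.873) z^2 = 0, i.e. a z^2 + b z + c = 0 with a = 0.873, b = -0.794, c = 1.
Discriminant D = b^2 - 4ac = (-0.794)^2 - 4*(0.873)*1 = 0.630436 - (3.492) = -2.861564.
D < 0, so the roots are the complex-conjugate pair z = (-b +/- i sqrt(-D)) / (2a) = 0.4548 +/- 0.9689i.
For a conjugate pair |z|^2 = z * conj(z) = (product of roots) = c/a = 1/(0.873) = 1.145475, so |z| = sqrt(1.145475) = 1.0703 for both roots.
Moduli of all roots: 1.0703, 1.0703.
All moduli strictly greater than 1? Yes.
Verdict: Stationary.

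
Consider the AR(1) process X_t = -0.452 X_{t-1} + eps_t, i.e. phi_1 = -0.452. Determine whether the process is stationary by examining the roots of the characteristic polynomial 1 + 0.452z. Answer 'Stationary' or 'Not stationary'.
\text{Stationary}

The AR(p) characteristic polynomial is P(z) = 1 + 0.452z.
Stationarity requires all roots to lie outside the unit circle, i.e. |z| > 1 for every root.
This is linear in z: 1 + (0.452) z = 0  =>  z = -1/(0.452) = -2.212389,  |z| = 2.212389.
Moduli of all roots: 2.2124.
All moduli strictly greater than 1? Yes.
Verdict: Stationary.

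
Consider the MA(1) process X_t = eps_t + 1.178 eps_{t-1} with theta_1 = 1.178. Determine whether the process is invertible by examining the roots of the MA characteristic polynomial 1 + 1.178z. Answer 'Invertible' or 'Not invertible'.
\text{Not invertible}

The MA(q) characteristic polynomial is P(z) = 1 + 1.178z.
Invertibility requires all roots to lie outside the unit circle, i.e. |z| > 1 for every root.
This is linear in z: 1 + (1.178) z = 0  =>  z = -1/(1.178) = -0.848896,  |z| = 0.848896.
Moduli of all roots: 0.8489.
All moduli strictly greater than 1? No.
Verdict: Not invertible.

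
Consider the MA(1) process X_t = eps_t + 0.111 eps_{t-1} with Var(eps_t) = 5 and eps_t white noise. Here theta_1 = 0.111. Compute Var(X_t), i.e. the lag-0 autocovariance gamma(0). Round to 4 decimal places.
\gamma(0) = 5.0616

For an MA(q) process X_t = eps_t + sum_i theta_i eps_{t-i} with
Var(eps_t) = sigma^2, the variance is
  gamma(0) = sigma^2 * (1 + sum_i theta_i^2).
  sum_i theta_i^2 = (0.111)^2 = 0.012321.
  gamma(0) = 5 * (1 + 0.012321) = 5 * 1.012321 = 5.061605, which rounds to 5.0616.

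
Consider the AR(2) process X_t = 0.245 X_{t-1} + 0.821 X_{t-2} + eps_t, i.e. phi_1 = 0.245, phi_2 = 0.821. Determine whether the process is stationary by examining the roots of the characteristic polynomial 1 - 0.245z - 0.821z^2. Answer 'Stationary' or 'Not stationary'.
\text{Not stationary}

The AR(p) characteristic polynomial is P(z) = 1 - 0.245z - 0.821z^2.
Stationarity requires all roots to lie outside the unit circle, i.e. |z| > 1 for every root.
Set 1 + (-0.245) z + (-0.821) z^2 = 0, i.e. a z^2 + b z + c = 0 with a = -0.821, b = -0.245, c = 1.
Discriminant D = b^2 - 4ac = (-0.245)^2 - 4*(-0.821)*1 = 0.060025 - (-3.284) = 3.344025.
D >= 0, so the roots are real: z = (-b +/- sqrt(D)) / (2a) = (0.245 +/- 1.828668) / (-1.642).
  z_1 = (0.245 + 1.828668) / (-1.642) = -1.2629,   |z_1| = 1.2629.
  z_2 = (0.245 - 1.828668) / (-1.642) = 0.9645,   |z_2| = 0.9645.
Moduli of all roots: 1.2629, 0.9645.
All moduli strictly greater than 1? No.
Verdict: Not stationary.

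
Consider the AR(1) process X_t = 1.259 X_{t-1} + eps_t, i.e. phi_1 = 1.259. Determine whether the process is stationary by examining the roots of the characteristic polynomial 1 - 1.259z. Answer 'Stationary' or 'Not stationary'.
\text{Not stationary}

The AR(p) characteristic polynomial is P(z) = 1 - 1.259z.
Stationarity requires all roots to lie outside the unit circle, i.e. |z| > 1 for every root.
This is linear in z: 1 + (-1.259) z = 0  =>  z = -1/(-1.259) = 0.794281,  |z| = 0.794281.
Moduli of all roots: 0.7943.
All moduli strictly greater than 1? No.
Verdict: Not stationary.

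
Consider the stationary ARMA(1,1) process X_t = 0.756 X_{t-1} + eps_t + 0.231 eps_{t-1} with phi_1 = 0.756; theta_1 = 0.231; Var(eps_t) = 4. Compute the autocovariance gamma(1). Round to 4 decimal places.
\gamma(1) = 10.8235

Multiply the model equation by X_{t-k} and take expectations. With theta_0 = psi_0 = 1 and psi_j the MA(infinity) weights, this gives
  gamma(k) - sum_i phi_i gamma(k-i) = c_k,
  c_k = sigma^2 * sum_{j=k..q} theta_j psi_{j-k}   (c_k = 0 for k > q),
using gamma(-m) = gamma(m).
psi-weights needed (psi_j = theta_j + sum_i phi_i psi_{j-i}):
  psi_1 = theta_1 + phi_1 = 0.231 + (0.756) = 0.987
Right-hand sides:
  c_0 = sigma^2 (1 + theta_1 psi_1) = 4 * (1 + (0.231)(0.987)) = 4 * 1.227997 = 4.911988
  c_1 = sigma^2 theta_1 = 4 * (0.231) = 0.924
  c_2 = 0
Equations for k = 0 and k = 1 (AR order 1):
  gamma(0) = phi_1 gamma(1) + c_0
  gamma(1) = phi_1 gamma(0) + c_1
Substituting the second into the first: gamma(0) (1 - phi_1^2) = c_0 + phi_1 c_1, so
  gamma(0) = (c_0 + phi_1 c_1) / (1 - phi_1^2) = (4.911988 + (0.756)(0.924)) / (1 - (0.756)^2) = 5.610532 / 0.428464 = 13.094524.
  gamma(1) = phi_1 gamma(0) + c_1 = (0.756)(13.094524) + (0.924) = 10.82346.
Therefore gamma(1) = 10.8235 (to 4 decimal places).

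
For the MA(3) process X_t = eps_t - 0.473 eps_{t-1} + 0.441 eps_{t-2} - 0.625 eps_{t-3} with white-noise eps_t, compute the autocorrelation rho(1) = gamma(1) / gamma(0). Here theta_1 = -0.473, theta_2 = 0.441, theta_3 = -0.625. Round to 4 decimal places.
\rho(1) = -0.5292

For an MA(q) process with theta_0 = 1, the autocovariance is
  gamma(k) = sigma^2 * sum_{i=0..q-k} theta_i * theta_{i+k},
and rho(k) = gamma(k) / gamma(0). Sigma^2 cancels.
  numerator   = (1)*(-0.473) + (-0.473)*(0.441) + (0.441)*(-0.625) = -0.957218.
  denominator = (1)^2 + (-0.473)^2 + (0.441)^2 + (-0.625)^2 = 1.808835.
  rho(1) = -0.957218 / 1.808835 = -0.5292.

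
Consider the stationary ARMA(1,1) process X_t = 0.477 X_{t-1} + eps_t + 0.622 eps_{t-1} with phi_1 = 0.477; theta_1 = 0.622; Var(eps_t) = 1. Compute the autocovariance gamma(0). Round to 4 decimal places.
\gamma(0) = 2.5636

Multiply the model equation by X_{t-k} and take expectations. With theta_0 = psi_0 = 1 and psi_j the MA(infinity) weights, this gives
  gamma(k) - sum_i phi_i gamma(k-i) = c_k,
  c_k = sigma^2 * sum_{j=k..q} theta_j psi_{j-k}   (c_k = 0 for k > q),
using gamma(-m) = gamma(m).
psi-weights needed (psi_j = theta_j + sum_i phi_i psi_{j-i}):
  psi_1 = theta_1 + phi_1 = 0.622 + (0.477) = 1.099
Right-hand sides:
  c_0 = sigma^2 (1 + theta_1 psi_1) = 1 * (1 + (0.622)(1.099)) = 1 * 1.683578 = 1.683578
  c_1 = sigma^2 theta_1 = 1 * (0.622) = 0.622
  c_2 = 0
Equations for k = 0 and k = 1 (AR order 1):
  gamma(0) = phi_1 gamma(1) + c_0
  gamma(1) = phi_1 gamma(0) + c_1
Substituting the second into the first: gamma(0) (1 - phi_1^2) = c_0 + phi_1 c_1, so
  gamma(0) = (c_0 + phi_1 c_1) / (1 - phi_1^2) = (1.683578 + (0.477)(0.622)) / (1 - (0.477)^2) = 1.980272 / 0.772471 = 2.563555.
Therefore gamma(0) = 2.5636 (to 4 decimal places).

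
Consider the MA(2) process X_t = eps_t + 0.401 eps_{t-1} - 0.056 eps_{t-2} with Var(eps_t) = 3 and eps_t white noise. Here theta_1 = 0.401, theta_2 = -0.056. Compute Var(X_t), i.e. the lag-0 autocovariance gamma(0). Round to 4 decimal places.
\gamma(0) = 3.4918

For an MA(q) process X_t = eps_t + sum_i theta_i eps_{t-i} with
Var(eps_t) = sigma^2, the variance is
  gamma(0) = sigma^2 * (1 + sum_i theta_i^2).
  sum_i theta_i^2 = (0.401)^2 + (-0.056)^2 = 0.160801 + 0.003136 = 0.163937.
  gamma(0) = 3 * (1 + 0.163937) = 3 * 1.163937 = 3.491811, which rounds to 3.4918.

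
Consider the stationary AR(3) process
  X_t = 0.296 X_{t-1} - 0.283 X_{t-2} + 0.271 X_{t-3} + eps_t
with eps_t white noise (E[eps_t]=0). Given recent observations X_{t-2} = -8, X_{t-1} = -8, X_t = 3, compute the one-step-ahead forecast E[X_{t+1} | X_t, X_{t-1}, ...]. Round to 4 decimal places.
E[X_{t+1} \mid \mathcal F_t] = 0.9840

For an AR(p) model X_t = c + sum_i phi_i X_{t-i} + eps_t, the
one-step-ahead conditional mean is
  E[X_{t+1} | X_t, ...] = c + sum_i phi_i X_{t+1-i}.
Substitute known values:
  E[X_{t+1} | ...] = (0.296) * (3) + (-0.283) * (-8) + (0.271) * (-8)
                   = 0.9840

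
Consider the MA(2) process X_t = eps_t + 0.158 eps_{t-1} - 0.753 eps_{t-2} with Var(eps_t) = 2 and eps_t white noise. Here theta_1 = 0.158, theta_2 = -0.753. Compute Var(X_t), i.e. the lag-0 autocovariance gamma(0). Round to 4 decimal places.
\gamma(0) = 3.1839

For an MA(q) process X_t = eps_t + sum_i theta_i eps_{t-i} with
Var(eps_t) = sigma^2, the variance is
  gamma(0) = sigma^2 * (1 + sum_i theta_i^2).
  sum_i theta_i^2 = (0.158)^2 + (-0.753)^2 = 0.024964 + 0.567009 = 0.591973.
  gamma(0) = 2 * (1 + 0.591973) = 2 * 1.591973 = 3.183946, which rounds to 3.1839.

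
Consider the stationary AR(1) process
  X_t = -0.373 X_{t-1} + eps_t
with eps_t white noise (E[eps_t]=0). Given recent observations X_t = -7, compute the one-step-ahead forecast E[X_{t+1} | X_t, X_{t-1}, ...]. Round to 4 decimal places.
E[X_{t+1} \mid \mathcal F_t] = 2.6110

For an AR(p) model X_t = c + sum_i phi_i X_{t-i} + eps_t, the
one-step-ahead conditional mean is
  E[X_{t+1} | X_t, ...] = c + sum_i phi_i X_{t+1-i}.
Substitute known values:
  E[X_{t+1} | ...] = (-0.373) * (-7)
                   = 2.6110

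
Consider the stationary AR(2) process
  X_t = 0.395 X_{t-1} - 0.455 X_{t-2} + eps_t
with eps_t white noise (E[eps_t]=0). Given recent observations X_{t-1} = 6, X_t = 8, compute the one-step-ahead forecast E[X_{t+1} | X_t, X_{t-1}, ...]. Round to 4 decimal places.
E[X_{t+1} \mid \mathcal F_t] = 0.4300

For an AR(p) model X_t = c + sum_i phi_i X_{t-i} + eps_t, the
one-step-ahead conditional mean is
  E[X_{t+1} | X_t, ...] = c + sum_i phi_i X_{t+1-i}.
Substitute known values:
  E[X_{t+1} | ...] = (0.395) * (8) + (-0.455) * (6)
                   = 0.4300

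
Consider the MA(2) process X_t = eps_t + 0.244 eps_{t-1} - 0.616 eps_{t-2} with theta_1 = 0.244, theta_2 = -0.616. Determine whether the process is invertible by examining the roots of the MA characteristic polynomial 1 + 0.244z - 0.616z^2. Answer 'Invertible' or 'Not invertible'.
\text{Invertible}

The MA(q) characteristic polynomial is P(z) = 1 + 0.244z - 0.616z^2.
Invertibility requires all roots to lie outside the unit circle, i.e. |z| > 1 for every root.
Set 1 + (0.244) z + (-0.616) z^2 = 0, i.e. a z^2 + b z + c = 0 with a = -0.616, b = 0.244, c = 1.
Discriminant D = b^2 - 4ac = (0.244)^2 - 4*(-0.616)*1 = 0.059536 - (-2.464) = 2.523536.
D >= 0, so the roots are real: z = (-b +/- sqrt(D)) / (2a) = (-0.244 +/- 1.588564) / (-1.232).
  z_1 = (-0.244 + 1.588564) / (-1.232) = -1.0914,   |z_1| = 1.0914.
  z_2 = (-0.244 - 1.588564) / (-1.232) = 1.4875,   |z_2| = 1.4875.
Moduli of all roots: 1.0914, 1.4875.
All moduli strictly greater than 1? Yes.
Verdict: Invertible.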